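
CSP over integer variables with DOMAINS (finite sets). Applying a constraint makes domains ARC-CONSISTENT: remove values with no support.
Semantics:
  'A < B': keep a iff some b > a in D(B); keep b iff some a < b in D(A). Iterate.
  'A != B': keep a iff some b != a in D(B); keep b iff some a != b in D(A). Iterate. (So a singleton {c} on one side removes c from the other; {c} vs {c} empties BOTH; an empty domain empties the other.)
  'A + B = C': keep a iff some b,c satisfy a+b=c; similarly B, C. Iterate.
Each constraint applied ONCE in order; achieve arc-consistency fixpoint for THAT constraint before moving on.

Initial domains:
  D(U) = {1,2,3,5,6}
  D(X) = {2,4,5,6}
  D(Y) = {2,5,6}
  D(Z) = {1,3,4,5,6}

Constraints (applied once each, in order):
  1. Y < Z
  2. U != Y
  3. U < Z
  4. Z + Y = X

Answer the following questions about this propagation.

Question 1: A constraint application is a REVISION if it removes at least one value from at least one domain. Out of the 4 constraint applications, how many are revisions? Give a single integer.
Answer: 3

Derivation:
Constraint 1 (Y < Z) on D(Y)={2,5,6} D(Z)={1,3,4,5,6}: Y {2,5,6}->{2,5}; Z {1,3,4,5,6}->{3,4,5,6} => REVISION
Constraint 2 (U != Y) on D(U)={1,2,3,5,6} D(Y)={2,5}: no change => not a revision
Constraint 3 (U < Z) on D(U)={1,2,3,5,6} D(Z)={3,4,5,6}: U {1,2,3,5,6}->{1,2,3,5} => REVISION
Constraint 4 (Z + Y = X) on D(Z)={3,4,5,6} D(Y)={2,5} D(X)={2,4,5,6}: Z {3,4,5,6}->{3,4}; Y {2,5}->{2}; X {2,4,5,6}->{5,6} => REVISION
Total revisions = 3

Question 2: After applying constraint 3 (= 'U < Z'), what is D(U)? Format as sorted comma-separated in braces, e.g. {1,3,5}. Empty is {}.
Constraint 1 (Y < Z) on D(Y)={2,5,6} D(Z)={1,3,4,5,6}: Y {2,5,6}->{2,5}; Z {1,3,4,5,6}->{3,4,5,6}
Constraint 2 (U != Y) on D(U)={1,2,3,5,6} D(Y)={2,5}: no change
Constraint 3 (U < Z) on D(U)={1,2,3,5,6} D(Z)={3,4,5,6}: U {1,2,3,5,6}->{1,2,3,5}
So after constraint 3: D(U) = {1,2,3,5}

Answer: {1,2,3,5}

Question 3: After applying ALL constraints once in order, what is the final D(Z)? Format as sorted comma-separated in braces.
Constraint 1 (Y < Z) on D(Y)={2,5,6} D(Z)={1,3,4,5,6}: Y {2,5,6}->{2,5}; Z {1,3,4,5,6}->{3,4,5,6}
Constraint 2 (U != Y) on D(U)={1,2,3,5,6} D(Y)={2,5}: no change
Constraint 3 (U < Z) on D(U)={1,2,3,5,6} D(Z)={3,4,5,6}: U {1,2,3,5,6}->{1,2,3,5}
Constraint 4 (Z + Y = X) on D(Z)={3,4,5,6} D(Y)={2,5} D(X)={2,4,5,6}: Z {3,4,5,6}->{3,4}; Y {2,5}->{2}; X {2,4,5,6}->{5,6}
So after all 4 constraints: D(Z) = {3,4}

Answer: {3,4}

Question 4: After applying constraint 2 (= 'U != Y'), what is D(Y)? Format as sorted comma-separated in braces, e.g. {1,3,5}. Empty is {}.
Constraint 1 (Y < Z) on D(Y)={2,5,6} D(Z)={1,3,4,5,6}: Y {2,5,6}->{2,5}; Z {1,3,4,5,6}->{3,4,5,6}
Constraint 2 (U != Y) on D(U)={1,2,3,5,6} D(Y)={2,5}: no change
So after constraint 2: D(Y) = {2,5}

Answer: {2,5}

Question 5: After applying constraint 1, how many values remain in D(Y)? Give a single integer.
Constraint 1 (Y < Z) on D(Y)={2,5,6} D(Z)={1,3,4,5,6}: Y {2,5,6}->{2,5}; Z {1,3,4,5,6}->{3,4,5,6}
So after constraint 1: D(Y)={2,5}, size = 2

Answer: 2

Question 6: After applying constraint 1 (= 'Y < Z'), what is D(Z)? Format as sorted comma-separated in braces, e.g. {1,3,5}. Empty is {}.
Answer: {3,4,5,6}

Derivation:
Constraint 1 (Y < Z) on D(Y)={2,5,6} D(Z)={1,3,4,5,6}: Y {2,5,6}->{2,5}; Z {1,3,4,5,6}->{3,4,5,6}
So after constraint 1: D(Z) = {3,4,5,6}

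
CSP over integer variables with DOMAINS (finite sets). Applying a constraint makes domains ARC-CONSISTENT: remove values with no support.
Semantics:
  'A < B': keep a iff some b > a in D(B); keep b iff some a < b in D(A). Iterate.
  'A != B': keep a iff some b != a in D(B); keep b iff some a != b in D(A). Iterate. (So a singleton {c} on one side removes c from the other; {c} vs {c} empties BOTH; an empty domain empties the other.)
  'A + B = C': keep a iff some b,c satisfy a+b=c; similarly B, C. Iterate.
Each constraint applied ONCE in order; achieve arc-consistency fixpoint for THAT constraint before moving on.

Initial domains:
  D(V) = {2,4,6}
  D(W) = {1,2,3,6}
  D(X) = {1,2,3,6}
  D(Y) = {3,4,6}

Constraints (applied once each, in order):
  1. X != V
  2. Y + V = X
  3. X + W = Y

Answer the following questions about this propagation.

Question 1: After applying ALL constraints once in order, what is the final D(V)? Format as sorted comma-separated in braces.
Answer: {2}

Derivation:
Constraint 1 (X != V) on D(X)={1,2,3,6} D(V)={2,4,6}: no change
Constraint 2 (Y + V = X) on D(Y)={3,4,6} D(V)={2,4,6} D(X)={1,2,3,6}: Y {3,4,6}->{4}; V {2,4,6}->{2}; X {1,2,3,6}->{6}
Constraint 3 (X + W = Y) on D(X)={6} D(W)={1,2,3,6} D(Y)={4}: X {6}->{}; W {1,2,3,6}->{}; Y {4}->{}
So after all 3 constraints: D(V) = {2}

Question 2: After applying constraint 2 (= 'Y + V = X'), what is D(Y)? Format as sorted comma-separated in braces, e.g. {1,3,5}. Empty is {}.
Constraint 1 (X != V) on D(X)={1,2,3,6} D(V)={2,4,6}: no change
Constraint 2 (Y + V = X) on D(Y)={3,4,6} D(V)={2,4,6} D(X)={1,2,3,6}: Y {3,4,6}->{4}; V {2,4,6}->{2}; X {1,2,3,6}->{6}
So after constraint 2: D(Y) = {4}

Answer: {4}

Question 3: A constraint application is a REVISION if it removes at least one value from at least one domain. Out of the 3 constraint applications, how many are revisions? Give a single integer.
Constraint 1 (X != V) on D(X)={1,2,3,6} D(V)={2,4,6}: no change => not a revision
Constraint 2 (Y + V = X) on D(Y)={3,4,6} D(V)={2,4,6} D(X)={1,2,3,6}: Y {3,4,6}->{4}; V {2,4,6}->{2}; X {1,2,3,6}->{6} => REVISION
Constraint 3 (X + W = Y) on D(X)={6} D(W)={1,2,3,6} D(Y)={4}: X {6}->{}; W {1,2,3,6}->{}; Y {4}->{} => REVISION
Total revisions = 2

Answer: 2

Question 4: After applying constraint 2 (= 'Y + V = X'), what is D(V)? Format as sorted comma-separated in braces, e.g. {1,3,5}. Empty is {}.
Constraint 1 (X != V) on D(X)={1,2,3,6} D(V)={2,4,6}: no change
Constraint 2 (Y + V = X) on D(Y)={3,4,6} D(V)={2,4,6} D(X)={1,2,3,6}: Y {3,4,6}->{4}; V {2,4,6}->{2}; X {1,2,3,6}->{6}
So after constraint 2: D(V) = {2}

Answer: {2}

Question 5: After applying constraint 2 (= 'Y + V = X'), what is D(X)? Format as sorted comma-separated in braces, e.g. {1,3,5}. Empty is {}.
Constraint 1 (X != V) on D(X)={1,2,3,6} D(V)={2,4,6}: no change
Constraint 2 (Y + V = X) on D(Y)={3,4,6} D(V)={2,4,6} D(X)={1,2,3,6}: Y {3,4,6}->{4}; V {2,4,6}->{2}; X {1,2,3,6}->{6}
So after constraint 2: D(X) = {6}

Answer: {6}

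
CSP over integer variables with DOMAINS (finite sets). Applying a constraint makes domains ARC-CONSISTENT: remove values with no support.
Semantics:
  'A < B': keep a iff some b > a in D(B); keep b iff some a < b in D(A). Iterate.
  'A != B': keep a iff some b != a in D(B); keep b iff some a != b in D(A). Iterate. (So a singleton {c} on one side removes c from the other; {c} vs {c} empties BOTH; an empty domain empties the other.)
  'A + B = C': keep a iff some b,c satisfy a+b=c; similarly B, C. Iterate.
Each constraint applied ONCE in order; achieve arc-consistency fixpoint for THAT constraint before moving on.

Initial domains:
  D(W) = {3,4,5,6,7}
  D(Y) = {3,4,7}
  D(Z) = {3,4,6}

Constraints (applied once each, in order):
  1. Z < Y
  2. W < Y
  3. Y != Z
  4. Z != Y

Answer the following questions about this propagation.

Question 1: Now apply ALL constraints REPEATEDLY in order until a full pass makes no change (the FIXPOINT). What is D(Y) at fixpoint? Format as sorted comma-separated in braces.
pass 0 (initial): D(Y)={3,4,7}
pass 1: W {3,4,5,6,7}->{3,4,5,6}; Y {3,4,7}->{4,7}
pass 2: no change
Fixpoint after 2 passes: D(Y) = {4,7}

Answer: {4,7}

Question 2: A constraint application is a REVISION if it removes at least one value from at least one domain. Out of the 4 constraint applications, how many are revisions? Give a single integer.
Answer: 2

Derivation:
Constraint 1 (Z < Y) on D(Z)={3,4,6} D(Y)={3,4,7}: Y {3,4,7}->{4,7} => REVISION
Constraint 2 (W < Y) on D(W)={3,4,5,6,7} D(Y)={4,7}: W {3,4,5,6,7}->{3,4,5,6} => REVISION
Constraint 3 (Y != Z) on D(Y)={4,7} D(Z)={3,4,6}: no change => not a revision
Constraint 4 (Z != Y) on D(Z)={3,4,6} D(Y)={4,7}: no change => not a revision
Total revisions = 2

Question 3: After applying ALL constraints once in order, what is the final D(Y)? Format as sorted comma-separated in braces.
Constraint 1 (Z < Y) on D(Z)={3,4,6} D(Y)={3,4,7}: Y {3,4,7}->{4,7}
Constraint 2 (W < Y) on D(W)={3,4,5,6,7} D(Y)={4,7}: W {3,4,5,6,7}->{3,4,5,6}
Constraint 3 (Y != Z) on D(Y)={4,7} D(Z)={3,4,6}: no change
Constraint 4 (Z != Y) on D(Z)={3,4,6} D(Y)={4,7}: no change
So after all 4 constraints: D(Y) = {4,7}

Answer: {4,7}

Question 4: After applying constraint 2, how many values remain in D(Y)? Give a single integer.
Constraint 1 (Z < Y) on D(Z)={3,4,6} D(Y)={3,4,7}: Y {3,4,7}->{4,7}
Constraint 2 (W < Y) on D(W)={3,4,5,6,7} D(Y)={4,7}: W {3,4,5,6,7}->{3,4,5,6}
So after constraint 2: D(Y)={4,7}, size = 2

Answer: 2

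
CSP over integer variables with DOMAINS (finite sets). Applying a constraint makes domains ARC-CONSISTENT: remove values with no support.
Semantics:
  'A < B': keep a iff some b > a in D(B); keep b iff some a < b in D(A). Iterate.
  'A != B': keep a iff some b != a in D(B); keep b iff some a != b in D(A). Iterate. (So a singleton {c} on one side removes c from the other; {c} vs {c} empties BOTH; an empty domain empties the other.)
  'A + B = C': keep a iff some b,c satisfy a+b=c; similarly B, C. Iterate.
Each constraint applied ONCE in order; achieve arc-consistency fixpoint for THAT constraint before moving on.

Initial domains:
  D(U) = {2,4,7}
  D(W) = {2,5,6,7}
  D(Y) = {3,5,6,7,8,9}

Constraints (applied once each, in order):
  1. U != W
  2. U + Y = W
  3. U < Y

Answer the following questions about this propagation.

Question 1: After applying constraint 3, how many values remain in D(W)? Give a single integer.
Answer: 2

Derivation:
Constraint 1 (U != W) on D(U)={2,4,7} D(W)={2,5,6,7}: no change
Constraint 2 (U + Y = W) on D(U)={2,4,7} D(Y)={3,5,6,7,8,9} D(W)={2,5,6,7}: U {2,4,7}->{2,4}; Y {3,5,6,7,8,9}->{3,5}; W {2,5,6,7}->{5,7}
Constraint 3 (U < Y) on D(U)={2,4} D(Y)={3,5}: no change
So after constraint 3: D(W)={5,7}, size = 2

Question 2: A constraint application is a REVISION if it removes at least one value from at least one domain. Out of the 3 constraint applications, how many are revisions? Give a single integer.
Constraint 1 (U != W) on D(U)={2,4,7} D(W)={2,5,6,7}: no change => not a revision
Constraint 2 (U + Y = W) on D(U)={2,4,7} D(Y)={3,5,6,7,8,9} D(W)={2,5,6,7}: U {2,4,7}->{2,4}; Y {3,5,6,7,8,9}->{3,5}; W {2,5,6,7}->{5,7} => REVISION
Constraint 3 (U < Y) on D(U)={2,4} D(Y)={3,5}: no change => not a revision
Total revisions = 1

Answer: 1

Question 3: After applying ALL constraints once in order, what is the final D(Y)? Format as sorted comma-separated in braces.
Constraint 1 (U != W) on D(U)={2,4,7} D(W)={2,5,6,7}: no change
Constraint 2 (U + Y = W) on D(U)={2,4,7} D(Y)={3,5,6,7,8,9} D(W)={2,5,6,7}: U {2,4,7}->{2,4}; Y {3,5,6,7,8,9}->{3,5}; W {2,5,6,7}->{5,7}
Constraint 3 (U < Y) on D(U)={2,4} D(Y)={3,5}: no change
So after all 3 constraints: D(Y) = {3,5}

Answer: {3,5}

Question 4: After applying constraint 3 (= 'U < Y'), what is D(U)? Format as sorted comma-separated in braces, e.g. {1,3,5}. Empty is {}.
Answer: {2,4}

Derivation:
Constraint 1 (U != W) on D(U)={2,4,7} D(W)={2,5,6,7}: no change
Constraint 2 (U + Y = W) on D(U)={2,4,7} D(Y)={3,5,6,7,8,9} D(W)={2,5,6,7}: U {2,4,7}->{2,4}; Y {3,5,6,7,8,9}->{3,5}; W {2,5,6,7}->{5,7}
Constraint 3 (U < Y) on D(U)={2,4} D(Y)={3,5}: no change
So after constraint 3: D(U) = {2,4}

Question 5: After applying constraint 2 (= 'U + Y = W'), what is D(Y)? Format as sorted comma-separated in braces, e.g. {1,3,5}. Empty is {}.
Answer: {3,5}

Derivation:
Constraint 1 (U != W) on D(U)={2,4,7} D(W)={2,5,6,7}: no change
Constraint 2 (U + Y = W) on D(U)={2,4,7} D(Y)={3,5,6,7,8,9} D(W)={2,5,6,7}: U {2,4,7}->{2,4}; Y {3,5,6,7,8,9}->{3,5}; W {2,5,6,7}->{5,7}
So after constraint 2: D(Y) = {3,5}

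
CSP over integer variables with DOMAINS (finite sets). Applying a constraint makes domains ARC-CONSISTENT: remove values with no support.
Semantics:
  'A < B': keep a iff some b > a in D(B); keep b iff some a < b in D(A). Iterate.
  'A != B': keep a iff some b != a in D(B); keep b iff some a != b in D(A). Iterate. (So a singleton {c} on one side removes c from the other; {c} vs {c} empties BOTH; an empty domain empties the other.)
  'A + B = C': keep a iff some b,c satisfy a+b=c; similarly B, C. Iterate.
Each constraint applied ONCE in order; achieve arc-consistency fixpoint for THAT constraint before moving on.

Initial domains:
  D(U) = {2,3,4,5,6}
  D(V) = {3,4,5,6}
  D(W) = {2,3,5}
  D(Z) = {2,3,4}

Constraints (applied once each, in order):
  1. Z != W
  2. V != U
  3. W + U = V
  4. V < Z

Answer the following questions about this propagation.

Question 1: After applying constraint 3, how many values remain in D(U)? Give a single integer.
Answer: 3

Derivation:
Constraint 1 (Z != W) on D(Z)={2,3,4} D(W)={2,3,5}: no change
Constraint 2 (V != U) on D(V)={3,4,5,6} D(U)={2,3,4,5,6}: no change
Constraint 3 (W + U = V) on D(W)={2,3,5} D(U)={2,3,4,5,6} D(V)={3,4,5,6}: W {2,3,5}->{2,3}; U {2,3,4,5,6}->{2,3,4}; V {3,4,5,6}->{4,5,6}
So after constraint 3: D(U)={2,3,4}, size = 3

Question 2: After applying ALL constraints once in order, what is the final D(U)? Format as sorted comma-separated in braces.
Answer: {2,3,4}

Derivation:
Constraint 1 (Z != W) on D(Z)={2,3,4} D(W)={2,3,5}: no change
Constraint 2 (V != U) on D(V)={3,4,5,6} D(U)={2,3,4,5,6}: no change
Constraint 3 (W + U = V) on D(W)={2,3,5} D(U)={2,3,4,5,6} D(V)={3,4,5,6}: W {2,3,5}->{2,3}; U {2,3,4,5,6}->{2,3,4}; V {3,4,5,6}->{4,5,6}
Constraint 4 (V < Z) on D(V)={4,5,6} D(Z)={2,3,4}: V {4,5,6}->{}; Z {2,3,4}->{}
So after all 4 constraints: D(U) = {2,3,4}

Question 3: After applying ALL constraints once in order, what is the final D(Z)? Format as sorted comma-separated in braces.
Answer: {}

Derivation:
Constraint 1 (Z != W) on D(Z)={2,3,4} D(W)={2,3,5}: no change
Constraint 2 (V != U) on D(V)={3,4,5,6} D(U)={2,3,4,5,6}: no change
Constraint 3 (W + U = V) on D(W)={2,3,5} D(U)={2,3,4,5,6} D(V)={3,4,5,6}: W {2,3,5}->{2,3}; U {2,3,4,5,6}->{2,3,4}; V {3,4,5,6}->{4,5,6}
Constraint 4 (V < Z) on D(V)={4,5,6} D(Z)={2,3,4}: V {4,5,6}->{}; Z {2,3,4}->{}
So after all 4 constraints: D(Z) = {}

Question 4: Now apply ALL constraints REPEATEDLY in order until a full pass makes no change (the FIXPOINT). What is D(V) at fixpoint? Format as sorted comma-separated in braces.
pass 0 (initial): D(V)={3,4,5,6}
pass 1: U {2,3,4,5,6}->{2,3,4}; V {3,4,5,6}->{}; W {2,3,5}->{2,3}; Z {2,3,4}->{}
pass 2: U {2,3,4}->{}; W {2,3}->{}
pass 3: no change
Fixpoint after 3 passes: D(V) = {}

Answer: {}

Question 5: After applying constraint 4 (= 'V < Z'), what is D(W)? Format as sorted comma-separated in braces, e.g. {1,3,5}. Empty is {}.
Answer: {2,3}

Derivation:
Constraint 1 (Z != W) on D(Z)={2,3,4} D(W)={2,3,5}: no change
Constraint 2 (V != U) on D(V)={3,4,5,6} D(U)={2,3,4,5,6}: no change
Constraint 3 (W + U = V) on D(W)={2,3,5} D(U)={2,3,4,5,6} D(V)={3,4,5,6}: W {2,3,5}->{2,3}; U {2,3,4,5,6}->{2,3,4}; V {3,4,5,6}->{4,5,6}
Constraint 4 (V < Z) on D(V)={4,5,6} D(Z)={2,3,4}: V {4,5,6}->{}; Z {2,3,4}->{}
So after constraint 4: D(W) = {2,3}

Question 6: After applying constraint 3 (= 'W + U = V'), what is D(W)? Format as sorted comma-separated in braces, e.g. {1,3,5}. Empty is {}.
Answer: {2,3}

Derivation:
Constraint 1 (Z != W) on D(Z)={2,3,4} D(W)={2,3,5}: no change
Constraint 2 (V != U) on D(V)={3,4,5,6} D(U)={2,3,4,5,6}: no change
Constraint 3 (W + U = V) on D(W)={2,3,5} D(U)={2,3,4,5,6} D(V)={3,4,5,6}: W {2,3,5}->{2,3}; U {2,3,4,5,6}->{2,3,4}; V {3,4,5,6}->{4,5,6}
So after constraint 3: D(W) = {2,3}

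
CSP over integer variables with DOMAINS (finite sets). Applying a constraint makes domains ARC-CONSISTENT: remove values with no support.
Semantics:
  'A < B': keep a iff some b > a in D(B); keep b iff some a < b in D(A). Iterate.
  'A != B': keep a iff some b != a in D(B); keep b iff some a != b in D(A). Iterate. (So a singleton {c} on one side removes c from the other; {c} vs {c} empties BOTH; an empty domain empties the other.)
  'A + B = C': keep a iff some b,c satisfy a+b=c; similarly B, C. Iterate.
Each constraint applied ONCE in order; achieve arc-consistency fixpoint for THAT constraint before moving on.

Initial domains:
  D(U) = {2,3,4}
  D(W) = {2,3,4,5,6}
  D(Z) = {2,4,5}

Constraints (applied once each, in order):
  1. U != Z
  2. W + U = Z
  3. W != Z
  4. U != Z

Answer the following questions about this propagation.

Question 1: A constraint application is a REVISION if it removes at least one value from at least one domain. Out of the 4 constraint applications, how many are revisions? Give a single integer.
Constraint 1 (U != Z) on D(U)={2,3,4} D(Z)={2,4,5}: no change => not a revision
Constraint 2 (W + U = Z) on D(W)={2,3,4,5,6} D(U)={2,3,4} D(Z)={2,4,5}: W {2,3,4,5,6}->{2,3}; U {2,3,4}->{2,3}; Z {2,4,5}->{4,5} => REVISION
Constraint 3 (W != Z) on D(W)={2,3} D(Z)={4,5}: no change => not a revision
Constraint 4 (U != Z) on D(U)={2,3} D(Z)={4,5}: no change => not a revision
Total revisions = 1

Answer: 1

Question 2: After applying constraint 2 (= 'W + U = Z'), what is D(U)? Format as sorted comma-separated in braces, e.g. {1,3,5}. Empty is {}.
Answer: {2,3}

Derivation:
Constraint 1 (U != Z) on D(U)={2,3,4} D(Z)={2,4,5}: no change
Constraint 2 (W + U = Z) on D(W)={2,3,4,5,6} D(U)={2,3,4} D(Z)={2,4,5}: W {2,3,4,5,6}->{2,3}; U {2,3,4}->{2,3}; Z {2,4,5}->{4,5}
So after constraint 2: D(U) = {2,3}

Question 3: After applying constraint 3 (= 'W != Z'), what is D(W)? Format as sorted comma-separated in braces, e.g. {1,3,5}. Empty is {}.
Constraint 1 (U != Z) on D(U)={2,3,4} D(Z)={2,4,5}: no change
Constraint 2 (W + U = Z) on D(W)={2,3,4,5,6} D(U)={2,3,4} D(Z)={2,4,5}: W {2,3,4,5,6}->{2,3}; U {2,3,4}->{2,3}; Z {2,4,5}->{4,5}
Constraint 3 (W != Z) on D(W)={2,3} D(Z)={4,5}: no change
So after constraint 3: D(W) = {2,3}

Answer: {2,3}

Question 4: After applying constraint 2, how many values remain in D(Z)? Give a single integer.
Constraint 1 (U != Z) on D(U)={2,3,4} D(Z)={2,4,5}: no change
Constraint 2 (W + U = Z) on D(W)={2,3,4,5,6} D(U)={2,3,4} D(Z)={2,4,5}: W {2,3,4,5,6}->{2,3}; U {2,3,4}->{2,3}; Z {2,4,5}->{4,5}
So after constraint 2: D(Z)={4,5}, size = 2

Answer: 2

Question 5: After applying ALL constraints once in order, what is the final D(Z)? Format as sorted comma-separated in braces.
Answer: {4,5}

Derivation:
Constraint 1 (U != Z) on D(U)={2,3,4} D(Z)={2,4,5}: no change
Constraint 2 (W + U = Z) on D(W)={2,3,4,5,6} D(U)={2,3,4} D(Z)={2,4,5}: W {2,3,4,5,6}->{2,3}; U {2,3,4}->{2,3}; Z {2,4,5}->{4,5}
Constraint 3 (W != Z) on D(W)={2,3} D(Z)={4,5}: no change
Constraint 4 (U != Z) on D(U)={2,3} D(Z)={4,5}: no change
So after all 4 constraints: D(Z) = {4,5}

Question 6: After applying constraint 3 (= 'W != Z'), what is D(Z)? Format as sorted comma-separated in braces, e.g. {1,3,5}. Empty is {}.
Constraint 1 (U != Z) on D(U)={2,3,4} D(Z)={2,4,5}: no change
Constraint 2 (W + U = Z) on D(W)={2,3,4,5,6} D(U)={2,3,4} D(Z)={2,4,5}: W {2,3,4,5,6}->{2,3}; U {2,3,4}->{2,3}; Z {2,4,5}->{4,5}
Constraint 3 (W != Z) on D(W)={2,3} D(Z)={4,5}: no change
So after constraint 3: D(Z) = {4,5}

Answer: {4,5}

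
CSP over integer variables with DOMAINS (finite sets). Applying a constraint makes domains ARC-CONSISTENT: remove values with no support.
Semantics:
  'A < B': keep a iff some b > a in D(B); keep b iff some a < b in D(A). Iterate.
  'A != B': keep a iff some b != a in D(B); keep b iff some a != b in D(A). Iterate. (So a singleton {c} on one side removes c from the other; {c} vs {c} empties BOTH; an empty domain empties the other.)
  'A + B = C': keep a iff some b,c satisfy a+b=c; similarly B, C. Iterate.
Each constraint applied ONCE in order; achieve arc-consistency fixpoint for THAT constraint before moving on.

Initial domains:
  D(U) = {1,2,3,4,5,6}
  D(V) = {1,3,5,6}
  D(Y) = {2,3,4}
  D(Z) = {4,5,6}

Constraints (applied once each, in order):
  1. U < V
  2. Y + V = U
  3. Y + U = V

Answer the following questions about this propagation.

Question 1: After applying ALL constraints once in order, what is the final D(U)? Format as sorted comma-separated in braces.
Answer: {}

Derivation:
Constraint 1 (U < V) on D(U)={1,2,3,4,5,6} D(V)={1,3,5,6}: U {1,2,3,4,5,6}->{1,2,3,4,5}; V {1,3,5,6}->{3,5,6}
Constraint 2 (Y + V = U) on D(Y)={2,3,4} D(V)={3,5,6} D(U)={1,2,3,4,5}: Y {2,3,4}->{2}; V {3,5,6}->{3}; U {1,2,3,4,5}->{5}
Constraint 3 (Y + U = V) on D(Y)={2} D(U)={5} D(V)={3}: Y {2}->{}; U {5}->{}; V {3}->{}
So after all 3 constraints: D(U) = {}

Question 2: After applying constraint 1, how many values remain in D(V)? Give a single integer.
Constraint 1 (U < V) on D(U)={1,2,3,4,5,6} D(V)={1,3,5,6}: U {1,2,3,4,5,6}->{1,2,3,4,5}; V {1,3,5,6}->{3,5,6}
So after constraint 1: D(V)={3,5,6}, size = 3

Answer: 3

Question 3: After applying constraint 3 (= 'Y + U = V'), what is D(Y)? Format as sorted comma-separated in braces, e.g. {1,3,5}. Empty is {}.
Constraint 1 (U < V) on D(U)={1,2,3,4,5,6} D(V)={1,3,5,6}: U {1,2,3,4,5,6}->{1,2,3,4,5}; V {1,3,5,6}->{3,5,6}
Constraint 2 (Y + V = U) on D(Y)={2,3,4} D(V)={3,5,6} D(U)={1,2,3,4,5}: Y {2,3,4}->{2}; V {3,5,6}->{3}; U {1,2,3,4,5}->{5}
Constraint 3 (Y + U = V) on D(Y)={2} D(U)={5} D(V)={3}: Y {2}->{}; U {5}->{}; V {3}->{}
So after constraint 3: D(Y) = {}

Answer: {}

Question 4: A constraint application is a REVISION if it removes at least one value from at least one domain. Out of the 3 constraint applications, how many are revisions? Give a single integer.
Answer: 3

Derivation:
Constraint 1 (U < V) on D(U)={1,2,3,4,5,6} D(V)={1,3,5,6}: U {1,2,3,4,5,6}->{1,2,3,4,5}; V {1,3,5,6}->{3,5,6} => REVISION
Constraint 2 (Y + V = U) on D(Y)={2,3,4} D(V)={3,5,6} D(U)={1,2,3,4,5}: Y {2,3,4}->{2}; V {3,5,6}->{3}; U {1,2,3,4,5}->{5} => REVISION
Constraint 3 (Y + U = V) on D(Y)={2} D(U)={5} D(V)={3}: Y {2}->{}; U {5}->{}; V {3}->{} => REVISION
Total revisions = 3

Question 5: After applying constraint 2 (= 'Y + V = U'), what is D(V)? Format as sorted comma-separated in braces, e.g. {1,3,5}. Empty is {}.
Answer: {3}

Derivation:
Constraint 1 (U < V) on D(U)={1,2,3,4,5,6} D(V)={1,3,5,6}: U {1,2,3,4,5,6}->{1,2,3,4,5}; V {1,3,5,6}->{3,5,6}
Constraint 2 (Y + V = U) on D(Y)={2,3,4} D(V)={3,5,6} D(U)={1,2,3,4,5}: Y {2,3,4}->{2}; V {3,5,6}->{3}; U {1,2,3,4,5}->{5}
So after constraint 2: D(V) = {3}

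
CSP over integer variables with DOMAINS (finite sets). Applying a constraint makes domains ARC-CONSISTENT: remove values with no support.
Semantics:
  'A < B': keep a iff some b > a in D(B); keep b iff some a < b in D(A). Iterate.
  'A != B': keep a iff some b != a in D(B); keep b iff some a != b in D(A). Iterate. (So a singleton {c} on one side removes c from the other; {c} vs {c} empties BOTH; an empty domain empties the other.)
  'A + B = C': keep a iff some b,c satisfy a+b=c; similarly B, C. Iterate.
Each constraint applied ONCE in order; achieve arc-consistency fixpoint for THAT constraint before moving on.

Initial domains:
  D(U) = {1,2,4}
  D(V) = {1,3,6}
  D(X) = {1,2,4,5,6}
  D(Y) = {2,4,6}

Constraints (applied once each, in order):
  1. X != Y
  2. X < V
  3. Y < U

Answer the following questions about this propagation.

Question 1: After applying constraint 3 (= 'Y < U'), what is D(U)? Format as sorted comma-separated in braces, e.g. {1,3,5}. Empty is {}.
Constraint 1 (X != Y) on D(X)={1,2,4,5,6} D(Y)={2,4,6}: no change
Constraint 2 (X < V) on D(X)={1,2,4,5,6} D(V)={1,3,6}: X {1,2,4,5,6}->{1,2,4,5}; V {1,3,6}->{3,6}
Constraint 3 (Y < U) on D(Y)={2,4,6} D(U)={1,2,4}: Y {2,4,6}->{2}; U {1,2,4}->{4}
So after constraint 3: D(U) = {4}

Answer: {4}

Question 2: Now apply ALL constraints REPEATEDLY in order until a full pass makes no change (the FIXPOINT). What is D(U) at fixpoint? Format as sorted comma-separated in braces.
Answer: {4}

Derivation:
pass 0 (initial): D(U)={1,2,4}
pass 1: U {1,2,4}->{4}; V {1,3,6}->{3,6}; X {1,2,4,5,6}->{1,2,4,5}; Y {2,4,6}->{2}
pass 2: X {1,2,4,5}->{1,4,5}
pass 3: no change
Fixpoint after 3 passes: D(U) = {4}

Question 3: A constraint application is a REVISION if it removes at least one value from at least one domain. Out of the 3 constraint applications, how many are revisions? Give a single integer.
Constraint 1 (X != Y) on D(X)={1,2,4,5,6} D(Y)={2,4,6}: no change => not a revision
Constraint 2 (X < V) on D(X)={1,2,4,5,6} D(V)={1,3,6}: X {1,2,4,5,6}->{1,2,4,5}; V {1,3,6}->{3,6} => REVISION
Constraint 3 (Y < U) on D(Y)={2,4,6} D(U)={1,2,4}: Y {2,4,6}->{2}; U {1,2,4}->{4} => REVISION
Total revisions = 2

Answer: 2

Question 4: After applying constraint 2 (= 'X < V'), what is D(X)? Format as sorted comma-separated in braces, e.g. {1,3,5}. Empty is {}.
Answer: {1,2,4,5}

Derivation:
Constraint 1 (X != Y) on D(X)={1,2,4,5,6} D(Y)={2,4,6}: no change
Constraint 2 (X < V) on D(X)={1,2,4,5,6} D(V)={1,3,6}: X {1,2,4,5,6}->{1,2,4,5}; V {1,3,6}->{3,6}
So after constraint 2: D(X) = {1,2,4,5}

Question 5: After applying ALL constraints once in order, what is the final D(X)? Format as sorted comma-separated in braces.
Answer: {1,2,4,5}

Derivation:
Constraint 1 (X != Y) on D(X)={1,2,4,5,6} D(Y)={2,4,6}: no change
Constraint 2 (X < V) on D(X)={1,2,4,5,6} D(V)={1,3,6}: X {1,2,4,5,6}->{1,2,4,5}; V {1,3,6}->{3,6}
Constraint 3 (Y < U) on D(Y)={2,4,6} D(U)={1,2,4}: Y {2,4,6}->{2}; U {1,2,4}->{4}
So after all 3 constraints: D(X) = {1,2,4,5}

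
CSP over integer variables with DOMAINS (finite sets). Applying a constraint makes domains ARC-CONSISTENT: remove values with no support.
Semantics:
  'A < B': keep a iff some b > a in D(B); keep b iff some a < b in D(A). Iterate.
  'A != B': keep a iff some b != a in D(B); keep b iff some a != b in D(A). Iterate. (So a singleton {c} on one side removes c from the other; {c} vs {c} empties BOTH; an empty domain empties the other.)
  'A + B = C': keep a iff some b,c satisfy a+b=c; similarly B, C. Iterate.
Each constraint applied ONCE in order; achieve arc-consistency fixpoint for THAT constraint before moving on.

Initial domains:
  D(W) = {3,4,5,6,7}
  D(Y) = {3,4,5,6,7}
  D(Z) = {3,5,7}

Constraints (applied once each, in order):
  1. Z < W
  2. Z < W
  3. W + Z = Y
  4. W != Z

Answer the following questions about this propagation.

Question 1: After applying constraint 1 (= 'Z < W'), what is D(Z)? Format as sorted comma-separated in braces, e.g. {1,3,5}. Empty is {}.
Constraint 1 (Z < W) on D(Z)={3,5,7} D(W)={3,4,5,6,7}: Z {3,5,7}->{3,5}; W {3,4,5,6,7}->{4,5,6,7}
So after constraint 1: D(Z) = {3,5}

Answer: {3,5}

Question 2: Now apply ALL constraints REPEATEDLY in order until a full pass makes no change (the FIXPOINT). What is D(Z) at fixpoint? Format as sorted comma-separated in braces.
pass 0 (initial): D(Z)={3,5,7}
pass 1: W {3,4,5,6,7}->{4}; Y {3,4,5,6,7}->{7}; Z {3,5,7}->{3}
pass 2: no change
Fixpoint after 2 passes: D(Z) = {3}

Answer: {3}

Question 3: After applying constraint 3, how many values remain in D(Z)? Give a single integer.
Constraint 1 (Z < W) on D(Z)={3,5,7} D(W)={3,4,5,6,7}: Z {3,5,7}->{3,5}; W {3,4,5,6,7}->{4,5,6,7}
Constraint 2 (Z < W) on D(Z)={3,5} D(W)={4,5,6,7}: no change
Constraint 3 (W + Z = Y) on D(W)={4,5,6,7} D(Z)={3,5} D(Y)={3,4,5,6,7}: W {4,5,6,7}->{4}; Z {3,5}->{3}; Y {3,4,5,6,7}->{7}
So after constraint 3: D(Z)={3}, size = 1

Answer: 1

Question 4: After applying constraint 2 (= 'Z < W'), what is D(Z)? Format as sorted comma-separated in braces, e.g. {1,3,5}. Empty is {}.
Constraint 1 (Z < W) on D(Z)={3,5,7} D(W)={3,4,5,6,7}: Z {3,5,7}->{3,5}; W {3,4,5,6,7}->{4,5,6,7}
Constraint 2 (Z < W) on D(Z)={3,5} D(W)={4,5,6,7}: no change
So after constraint 2: D(Z) = {3,5}

Answer: {3,5}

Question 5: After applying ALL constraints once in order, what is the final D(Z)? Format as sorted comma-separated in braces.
Constraint 1 (Z < W) on D(Z)={3,5,7} D(W)={3,4,5,6,7}: Z {3,5,7}->{3,5}; W {3,4,5,6,7}->{4,5,6,7}
Constraint 2 (Z < W) on D(Z)={3,5} D(W)={4,5,6,7}: no change
Constraint 3 (W + Z = Y) on D(W)={4,5,6,7} D(Z)={3,5} D(Y)={3,4,5,6,7}: W {4,5,6,7}->{4}; Z {3,5}->{3}; Y {3,4,5,6,7}->{7}
Constraint 4 (W != Z) on D(W)={4} D(Z)={3}: no change
So after all 4 constraints: D(Z) = {3}

Answer: {3}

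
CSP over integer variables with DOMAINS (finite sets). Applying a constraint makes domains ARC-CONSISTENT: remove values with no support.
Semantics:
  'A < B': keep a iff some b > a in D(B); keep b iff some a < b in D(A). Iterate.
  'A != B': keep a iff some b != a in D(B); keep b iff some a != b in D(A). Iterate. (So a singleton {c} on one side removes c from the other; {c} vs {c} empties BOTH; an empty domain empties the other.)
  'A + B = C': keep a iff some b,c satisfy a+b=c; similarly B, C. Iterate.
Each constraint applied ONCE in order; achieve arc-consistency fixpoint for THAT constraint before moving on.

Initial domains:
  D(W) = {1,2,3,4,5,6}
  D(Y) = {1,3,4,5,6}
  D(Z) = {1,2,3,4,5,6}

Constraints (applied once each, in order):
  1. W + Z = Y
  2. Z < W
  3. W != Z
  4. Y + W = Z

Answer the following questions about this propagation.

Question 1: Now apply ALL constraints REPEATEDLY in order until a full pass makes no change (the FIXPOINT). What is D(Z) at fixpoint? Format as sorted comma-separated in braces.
pass 0 (initial): D(Z)={1,2,3,4,5,6}
pass 1: W {1,2,3,4,5,6}->{}; Y {1,3,4,5,6}->{}; Z {1,2,3,4,5,6}->{}
pass 2: no change
Fixpoint after 2 passes: D(Z) = {}

Answer: {}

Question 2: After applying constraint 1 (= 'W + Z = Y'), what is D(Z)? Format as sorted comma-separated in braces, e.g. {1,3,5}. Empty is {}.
Answer: {1,2,3,4,5}

Derivation:
Constraint 1 (W + Z = Y) on D(W)={1,2,3,4,5,6} D(Z)={1,2,3,4,5,6} D(Y)={1,3,4,5,6}: W {1,2,3,4,5,6}->{1,2,3,4,5}; Z {1,2,3,4,5,6}->{1,2,3,4,5}; Y {1,3,4,5,6}->{3,4,5,6}
So after constraint 1: D(Z) = {1,2,3,4,5}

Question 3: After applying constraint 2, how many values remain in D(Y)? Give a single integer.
Answer: 4

Derivation:
Constraint 1 (W + Z = Y) on D(W)={1,2,3,4,5,6} D(Z)={1,2,3,4,5,6} D(Y)={1,3,4,5,6}: W {1,2,3,4,5,6}->{1,2,3,4,5}; Z {1,2,3,4,5,6}->{1,2,3,4,5}; Y {1,3,4,5,6}->{3,4,5,6}
Constraint 2 (Z < W) on D(Z)={1,2,3,4,5} D(W)={1,2,3,4,5}: Z {1,2,3,4,5}->{1,2,3,4}; W {1,2,3,4,5}->{2,3,4,5}
So after constraint 2: D(Y)={3,4,5,6}, size = 4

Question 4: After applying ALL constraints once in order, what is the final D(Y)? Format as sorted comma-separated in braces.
Constraint 1 (W + Z = Y) on D(W)={1,2,3,4,5,6} D(Z)={1,2,3,4,5,6} D(Y)={1,3,4,5,6}: W {1,2,3,4,5,6}->{1,2,3,4,5}; Z {1,2,3,4,5,6}->{1,2,3,4,5}; Y {1,3,4,5,6}->{3,4,5,6}
Constraint 2 (Z < W) on D(Z)={1,2,3,4,5} D(W)={1,2,3,4,5}: Z {1,2,3,4,5}->{1,2,3,4}; W {1,2,3,4,5}->{2,3,4,5}
Constraint 3 (W != Z) on D(W)={2,3,4,5} D(Z)={1,2,3,4}: no change
Constraint 4 (Y + W = Z) on D(Y)={3,4,5,6} D(W)={2,3,4,5} D(Z)={1,2,3,4}: Y {3,4,5,6}->{}; W {2,3,4,5}->{}; Z {1,2,3,4}->{}
So after all 4 constraints: D(Y) = {}

Answer: {}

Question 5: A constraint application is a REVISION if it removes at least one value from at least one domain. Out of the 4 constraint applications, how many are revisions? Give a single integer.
Answer: 3

Derivation:
Constraint 1 (W + Z = Y) on D(W)={1,2,3,4,5,6} D(Z)={1,2,3,4,5,6} D(Y)={1,3,4,5,6}: W {1,2,3,4,5,6}->{1,2,3,4,5}; Z {1,2,3,4,5,6}->{1,2,3,4,5}; Y {1,3,4,5,6}->{3,4,5,6} => REVISION
Constraint 2 (Z < W) on D(Z)={1,2,3,4,5} D(W)={1,2,3,4,5}: Z {1,2,3,4,5}->{1,2,3,4}; W {1,2,3,4,5}->{2,3,4,5} => REVISION
Constraint 3 (W != Z) on D(W)={2,3,4,5} D(Z)={1,2,3,4}: no change => not a revision
Constraint 4 (Y + W = Z) on D(Y)={3,4,5,6} D(W)={2,3,4,5} D(Z)={1,2,3,4}: Y {3,4,5,6}->{}; W {2,3,4,5}->{}; Z {1,2,3,4}->{} => REVISION
Total revisions = 3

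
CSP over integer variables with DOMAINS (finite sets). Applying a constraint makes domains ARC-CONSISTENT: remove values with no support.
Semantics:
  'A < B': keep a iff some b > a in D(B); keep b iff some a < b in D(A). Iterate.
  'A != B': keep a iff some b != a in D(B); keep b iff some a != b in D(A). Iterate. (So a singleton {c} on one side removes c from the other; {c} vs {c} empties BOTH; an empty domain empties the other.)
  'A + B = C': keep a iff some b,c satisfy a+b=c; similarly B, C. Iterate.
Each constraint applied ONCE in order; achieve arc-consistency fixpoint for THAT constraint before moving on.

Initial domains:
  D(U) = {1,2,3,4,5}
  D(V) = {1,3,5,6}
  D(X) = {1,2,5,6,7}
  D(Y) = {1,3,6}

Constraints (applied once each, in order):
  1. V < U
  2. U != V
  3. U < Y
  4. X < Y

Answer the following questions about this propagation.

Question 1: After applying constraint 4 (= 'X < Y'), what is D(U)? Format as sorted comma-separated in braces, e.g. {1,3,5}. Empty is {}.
Answer: {2,3,4,5}

Derivation:
Constraint 1 (V < U) on D(V)={1,3,5,6} D(U)={1,2,3,4,5}: V {1,3,5,6}->{1,3}; U {1,2,3,4,5}->{2,3,4,5}
Constraint 2 (U != V) on D(U)={2,3,4,5} D(V)={1,3}: no change
Constraint 3 (U < Y) on D(U)={2,3,4,5} D(Y)={1,3,6}: Y {1,3,6}->{3,6}
Constraint 4 (X < Y) on D(X)={1,2,5,6,7} D(Y)={3,6}: X {1,2,5,6,7}->{1,2,5}
So after constraint 4: D(U) = {2,3,4,5}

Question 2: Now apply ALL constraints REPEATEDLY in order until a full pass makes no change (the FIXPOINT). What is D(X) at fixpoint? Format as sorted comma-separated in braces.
Answer: {1,2,5}

Derivation:
pass 0 (initial): D(X)={1,2,5,6,7}
pass 1: U {1,2,3,4,5}->{2,3,4,5}; V {1,3,5,6}->{1,3}; X {1,2,5,6,7}->{1,2,5}; Y {1,3,6}->{3,6}
pass 2: no change
Fixpoint after 2 passes: D(X) = {1,2,5}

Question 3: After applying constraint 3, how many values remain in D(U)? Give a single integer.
Constraint 1 (V < U) on D(V)={1,3,5,6} D(U)={1,2,3,4,5}: V {1,3,5,6}->{1,3}; U {1,2,3,4,5}->{2,3,4,5}
Constraint 2 (U != V) on D(U)={2,3,4,5} D(V)={1,3}: no change
Constraint 3 (U < Y) on D(U)={2,3,4,5} D(Y)={1,3,6}: Y {1,3,6}->{3,6}
So after constraint 3: D(U)={2,3,4,5}, size = 4

Answer: 4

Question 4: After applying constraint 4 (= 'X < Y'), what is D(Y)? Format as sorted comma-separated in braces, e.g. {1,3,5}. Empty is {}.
Constraint 1 (V < U) on D(V)={1,3,5,6} D(U)={1,2,3,4,5}: V {1,3,5,6}->{1,3}; U {1,2,3,4,5}->{2,3,4,5}
Constraint 2 (U != V) on D(U)={2,3,4,5} D(V)={1,3}: no change
Constraint 3 (U < Y) on D(U)={2,3,4,5} D(Y)={1,3,6}: Y {1,3,6}->{3,6}
Constraint 4 (X < Y) on D(X)={1,2,5,6,7} D(Y)={3,6}: X {1,2,5,6,7}->{1,2,5}
So after constraint 4: D(Y) = {3,6}

Answer: {3,6}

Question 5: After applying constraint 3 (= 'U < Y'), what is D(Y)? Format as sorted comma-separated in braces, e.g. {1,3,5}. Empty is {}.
Answer: {3,6}

Derivation:
Constraint 1 (V < U) on D(V)={1,3,5,6} D(U)={1,2,3,4,5}: V {1,3,5,6}->{1,3}; U {1,2,3,4,5}->{2,3,4,5}
Constraint 2 (U != V) on D(U)={2,3,4,5} D(V)={1,3}: no change
Constraint 3 (U < Y) on D(U)={2,3,4,5} D(Y)={1,3,6}: Y {1,3,6}->{3,6}
So after constraint 3: D(Y) = {3,6}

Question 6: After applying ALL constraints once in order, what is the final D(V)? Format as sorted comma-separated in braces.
Answer: {1,3}

Derivation:
Constraint 1 (V < U) on D(V)={1,3,5,6} D(U)={1,2,3,4,5}: V {1,3,5,6}->{1,3}; U {1,2,3,4,5}->{2,3,4,5}
Constraint 2 (U != V) on D(U)={2,3,4,5} D(V)={1,3}: no change
Constraint 3 (U < Y) on D(U)={2,3,4,5} D(Y)={1,3,6}: Y {1,3,6}->{3,6}
Constraint 4 (X < Y) on D(X)={1,2,5,6,7} D(Y)={3,6}: X {1,2,5,6,7}->{1,2,5}
So after all 4 constraints: D(V) = {1,3}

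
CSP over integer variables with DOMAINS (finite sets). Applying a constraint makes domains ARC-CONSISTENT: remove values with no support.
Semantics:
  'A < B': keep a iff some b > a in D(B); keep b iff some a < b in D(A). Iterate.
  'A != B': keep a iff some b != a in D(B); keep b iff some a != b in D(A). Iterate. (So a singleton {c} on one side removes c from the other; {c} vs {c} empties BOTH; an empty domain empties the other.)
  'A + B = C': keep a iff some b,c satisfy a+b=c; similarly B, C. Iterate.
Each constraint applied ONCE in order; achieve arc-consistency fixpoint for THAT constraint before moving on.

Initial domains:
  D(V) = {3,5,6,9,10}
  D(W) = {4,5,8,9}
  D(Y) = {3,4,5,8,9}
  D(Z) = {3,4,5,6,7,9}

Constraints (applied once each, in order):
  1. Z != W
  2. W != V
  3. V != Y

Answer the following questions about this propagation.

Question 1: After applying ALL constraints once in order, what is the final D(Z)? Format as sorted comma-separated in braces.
Constraint 1 (Z != W) on D(Z)={3,4,5,6,7,9} D(W)={4,5,8,9}: no change
Constraint 2 (W != V) on D(W)={4,5,8,9} D(V)={3,5,6,9,10}: no change
Constraint 3 (V != Y) on D(V)={3,5,6,9,10} D(Y)={3,4,5,8,9}: no change
So after all 3 constraints: D(Z) = {3,4,5,6,7,9}

Answer: {3,4,5,6,7,9}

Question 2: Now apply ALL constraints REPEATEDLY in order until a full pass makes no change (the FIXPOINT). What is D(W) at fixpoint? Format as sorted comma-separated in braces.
pass 0 (initial): D(W)={4,5,8,9}
pass 1: no change
Fixpoint after 1 passes: D(W) = {4,5,8,9}

Answer: {4,5,8,9}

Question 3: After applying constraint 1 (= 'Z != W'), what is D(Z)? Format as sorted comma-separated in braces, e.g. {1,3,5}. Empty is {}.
Answer: {3,4,5,6,7,9}

Derivation:
Constraint 1 (Z != W) on D(Z)={3,4,5,6,7,9} D(W)={4,5,8,9}: no change
So after constraint 1: D(Z) = {3,4,5,6,7,9}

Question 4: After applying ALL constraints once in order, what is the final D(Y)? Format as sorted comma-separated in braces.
Constraint 1 (Z != W) on D(Z)={3,4,5,6,7,9} D(W)={4,5,8,9}: no change
Constraint 2 (W != V) on D(W)={4,5,8,9} D(V)={3,5,6,9,10}: no change
Constraint 3 (V != Y) on D(V)={3,5,6,9,10} D(Y)={3,4,5,8,9}: no change
So after all 3 constraints: D(Y) = {3,4,5,8,9}

Answer: {3,4,5,8,9}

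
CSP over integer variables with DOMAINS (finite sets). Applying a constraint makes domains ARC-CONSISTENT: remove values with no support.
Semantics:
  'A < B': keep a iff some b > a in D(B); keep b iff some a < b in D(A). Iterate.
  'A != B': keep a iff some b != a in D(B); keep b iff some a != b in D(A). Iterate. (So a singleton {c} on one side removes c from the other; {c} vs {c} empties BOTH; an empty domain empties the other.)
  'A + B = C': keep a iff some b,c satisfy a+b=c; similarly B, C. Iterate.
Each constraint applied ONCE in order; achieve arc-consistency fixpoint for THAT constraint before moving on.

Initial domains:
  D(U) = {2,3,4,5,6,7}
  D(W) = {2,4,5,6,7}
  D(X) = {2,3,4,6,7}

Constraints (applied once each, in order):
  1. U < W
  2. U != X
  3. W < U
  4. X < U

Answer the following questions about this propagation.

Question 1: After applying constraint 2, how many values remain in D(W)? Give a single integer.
Answer: 4

Derivation:
Constraint 1 (U < W) on D(U)={2,3,4,5,6,7} D(W)={2,4,5,6,7}: U {2,3,4,5,6,7}->{2,3,4,5,6}; W {2,4,5,6,7}->{4,5,6,7}
Constraint 2 (U != X) on D(U)={2,3,4,5,6} D(X)={2,3,4,6,7}: no change
So after constraint 2: D(W)={4,5,6,7}, size = 4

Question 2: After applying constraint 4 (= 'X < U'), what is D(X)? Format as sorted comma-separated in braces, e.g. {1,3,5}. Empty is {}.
Answer: {2,3,4}

Derivation:
Constraint 1 (U < W) on D(U)={2,3,4,5,6,7} D(W)={2,4,5,6,7}: U {2,3,4,5,6,7}->{2,3,4,5,6}; W {2,4,5,6,7}->{4,5,6,7}
Constraint 2 (U != X) on D(U)={2,3,4,5,6} D(X)={2,3,4,6,7}: no change
Constraint 3 (W < U) on D(W)={4,5,6,7} D(U)={2,3,4,5,6}: W {4,5,6,7}->{4,5}; U {2,3,4,5,6}->{5,6}
Constraint 4 (X < U) on D(X)={2,3,4,6,7} D(U)={5,6}: X {2,3,4,6,7}->{2,3,4}
So after constraint 4: D(X) = {2,3,4}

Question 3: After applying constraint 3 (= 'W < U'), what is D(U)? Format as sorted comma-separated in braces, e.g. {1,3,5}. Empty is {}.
Answer: {5,6}

Derivation:
Constraint 1 (U < W) on D(U)={2,3,4,5,6,7} D(W)={2,4,5,6,7}: U {2,3,4,5,6,7}->{2,3,4,5,6}; W {2,4,5,6,7}->{4,5,6,7}
Constraint 2 (U != X) on D(U)={2,3,4,5,6} D(X)={2,3,4,6,7}: no change
Constraint 3 (W < U) on D(W)={4,5,6,7} D(U)={2,3,4,5,6}: W {4,5,6,7}->{4,5}; U {2,3,4,5,6}->{5,6}
So after constraint 3: D(U) = {5,6}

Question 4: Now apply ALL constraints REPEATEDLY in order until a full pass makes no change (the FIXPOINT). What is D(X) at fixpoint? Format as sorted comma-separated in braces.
Answer: {}

Derivation:
pass 0 (initial): D(X)={2,3,4,6,7}
pass 1: U {2,3,4,5,6,7}->{5,6}; W {2,4,5,6,7}->{4,5}; X {2,3,4,6,7}->{2,3,4}
pass 2: U {5,6}->{}; W {4,5}->{}; X {2,3,4}->{}
pass 3: no change
Fixpoint after 3 passes: D(X) = {}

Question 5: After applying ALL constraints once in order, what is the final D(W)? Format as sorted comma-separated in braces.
Constraint 1 (U < W) on D(U)={2,3,4,5,6,7} D(W)={2,4,5,6,7}: U {2,3,4,5,6,7}->{2,3,4,5,6}; W {2,4,5,6,7}->{4,5,6,7}
Constraint 2 (U != X) on D(U)={2,3,4,5,6} D(X)={2,3,4,6,7}: no change
Constraint 3 (W < U) on D(W)={4,5,6,7} D(U)={2,3,4,5,6}: W {4,5,6,7}->{4,5}; U {2,3,4,5,6}->{5,6}
Constraint 4 (X < U) on D(X)={2,3,4,6,7} D(U)={5,6}: X {2,3,4,6,7}->{2,3,4}
So after all 4 constraints: D(W) = {4,5}

Answer: {4,5}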